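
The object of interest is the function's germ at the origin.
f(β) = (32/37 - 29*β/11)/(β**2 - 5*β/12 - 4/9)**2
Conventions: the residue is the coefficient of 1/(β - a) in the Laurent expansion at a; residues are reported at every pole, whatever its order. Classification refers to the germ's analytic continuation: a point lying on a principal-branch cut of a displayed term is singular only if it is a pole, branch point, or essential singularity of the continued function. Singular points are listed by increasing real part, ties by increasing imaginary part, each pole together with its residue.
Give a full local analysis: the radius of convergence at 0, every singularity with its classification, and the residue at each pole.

Denominator factor (β**2 - 5*β/12 - 4/9)^2: discriminant 281/144, real irrational roots 5/24 + (1/24)*sqrt(281) and 5/24 - (1/24)*sqrt(281); poles of order 2, moduli 5/24 + (1/24)*sqrt(281) and -5/24 + (1/24)*sqrt(281).
The radius of convergence is the smallest modulus among the singular points: -5/24 + (1/24)*sqrt(281).
The factor β**2 - 5*β/12 - 4/9 splits as (β - a)(β - a') with a = 5/24 - (1/24)*sqrt(281), a' = 5/24 + (1/24)*sqrt(281). At the order-2 pole a set g(β) = (β - a)^2*f(β) = [32/37 - 29*β/11] / (β - a')^2.
Order-2 pole: residue = g'(a); g'(5/24 - (1/24)*sqrt(281)) = (443952/32137127)*sqrt(281), so the residue is (443952/32137127)*sqrt(281).
The factor β**2 - 5*β/12 - 4/9 splits as (β - a)(β - a') with a = 5/24 + (1/24)*sqrt(281), a' = 5/24 - (1/24)*sqrt(281). At the order-2 pole a set g(β) = (β - a)^2*f(β) = [32/37 - 29*β/11] / (β - a')^2.
Order-2 pole: residue = g'(a); g'(5/24 + (1/24)*sqrt(281)) = -(443952/32137127)*sqrt(281), so the residue is -(443952/32137127)*sqrt(281).
List the singular points by increasing real part (a conjugate pair: the negative imaginary part first).

Radius of convergence at 0: -5/24 + (1/24)*sqrt(281).
At 5/24 - (1/24)*sqrt(281): a pole of order 2; residue (443952/32137127)*sqrt(281).
At 5/24 + (1/24)*sqrt(281): a pole of order 2; residue -(443952/32137127)*sqrt(281).


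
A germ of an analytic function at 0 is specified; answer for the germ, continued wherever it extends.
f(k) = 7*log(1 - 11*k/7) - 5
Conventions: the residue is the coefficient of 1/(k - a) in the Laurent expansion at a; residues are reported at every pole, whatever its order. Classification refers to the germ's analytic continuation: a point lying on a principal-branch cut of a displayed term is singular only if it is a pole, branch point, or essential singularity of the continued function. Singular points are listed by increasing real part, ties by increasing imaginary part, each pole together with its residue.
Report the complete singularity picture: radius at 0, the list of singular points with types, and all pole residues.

Branch term (7)*log(1 - k/(7/11)): its argument vanishes at k = 7/11, a logarithmic branch point, modulus 7/11.
The radius of convergence is the smallest modulus among the singular points: 7/11.

Radius of convergence at 0: 7/11.
At 7/11: a logarithmic branch point.


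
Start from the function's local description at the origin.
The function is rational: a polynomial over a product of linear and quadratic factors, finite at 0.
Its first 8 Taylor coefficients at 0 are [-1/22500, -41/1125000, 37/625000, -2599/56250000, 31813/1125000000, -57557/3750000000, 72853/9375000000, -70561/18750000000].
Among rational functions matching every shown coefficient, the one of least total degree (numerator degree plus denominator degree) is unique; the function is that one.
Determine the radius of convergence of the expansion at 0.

No rational of total degree below 6 reproduces all 8 coefficients; solving the [1/5] Pade equations on them gives f(λ) = (-8*λ/15 - 5/18)/((λ + 5/2)**2*(λ + 10)**3), whose expansion matches every shown term.
Denominator factor (λ + 10)^3: pole of order 3 at -10, modulus 10.
Denominator factor (λ + 5/2)^2: pole of order 2 at -5/2, modulus 5/2.
The radius of convergence is the smallest modulus among the singular points: 5/2.

The radius of convergence is 5/2.


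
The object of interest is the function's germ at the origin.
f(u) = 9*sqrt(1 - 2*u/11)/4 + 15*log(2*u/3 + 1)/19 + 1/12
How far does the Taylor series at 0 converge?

The radius of convergence is 3/2.

Branch term (9/4)*sqrt(1 - u/(11/2)): its argument vanishes at u = 11/2, a square-root branch point, modulus 11/2.
Branch term (15/19)*log(1 - u/(-3/2)): its argument vanishes at u = -3/2, a logarithmic branch point, modulus 3/2.
The radius of convergence is the smallest modulus among the singular points: 3/2.


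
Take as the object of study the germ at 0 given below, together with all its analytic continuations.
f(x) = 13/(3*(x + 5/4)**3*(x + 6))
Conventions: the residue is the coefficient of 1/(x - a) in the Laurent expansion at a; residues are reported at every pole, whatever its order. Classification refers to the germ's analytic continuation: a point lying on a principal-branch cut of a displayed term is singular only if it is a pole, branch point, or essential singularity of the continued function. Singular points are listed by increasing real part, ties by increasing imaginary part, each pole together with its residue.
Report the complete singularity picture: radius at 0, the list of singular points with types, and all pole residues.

Denominator factor (x + 5/4)^3: pole of order 3 at -5/4, modulus 5/4.
Denominator factor (x + 6): pole of order 1 at -6, modulus 6.
The radius of convergence is the smallest modulus among the singular points: 5/4.
At the order-1 pole -6 set g(x) = (x - (-6))*f(x) = 13/(3*(x + 5/4)**3).
Simple pole: residue = g(a) at a = -6, which is -832/20577.
At the order-3 pole -5/4 set g(x) = (x - (-5/4))^3*f(x) = 13/(3*(x + 6)).
Order-3 pole: residue = g''(a)/2; g''(-5/4) = 1664/20577, so the residue is 832/20577.
List the singular points by increasing real part (a conjugate pair: the negative imaginary part first).

Radius of convergence at 0: 5/4.
At -6: a pole of order 1; residue -832/20577.
At -5/4: a pole of order 3; residue 832/20577.


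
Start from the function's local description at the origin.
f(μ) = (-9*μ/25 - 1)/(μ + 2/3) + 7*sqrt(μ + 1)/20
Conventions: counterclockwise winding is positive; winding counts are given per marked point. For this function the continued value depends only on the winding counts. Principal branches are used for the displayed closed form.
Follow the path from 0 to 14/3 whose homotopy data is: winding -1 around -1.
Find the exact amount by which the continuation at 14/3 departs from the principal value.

Continued minus principal equals -(7/30)*sqrt(51).

The rational part is single-valued and drops out of the difference; each branch term changes only by its own monodromy.
(7/20)*sqrt(1 - μ/(-1)): winding -1 is odd, the square root flips sign, contributing -2*(7/20)*sqrt(1 - (14/3)/(-1)) = -2*(7/20)*sqrt(17/3) = -(7/30)*sqrt(51).
Summing the contributions at μ = 14/3 gives -(7/30)*sqrt(51).


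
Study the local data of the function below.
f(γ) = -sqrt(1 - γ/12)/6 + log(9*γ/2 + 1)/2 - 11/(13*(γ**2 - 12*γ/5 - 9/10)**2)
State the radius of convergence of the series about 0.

The radius of convergence is 2/9.

Denominator factor (γ**2 - 12*γ/5 - 9/10)^2: discriminant 234/25, real irrational roots 6/5 + (3/10)*sqrt(26) and 6/5 - (3/10)*sqrt(26); poles of order 2, moduli 6/5 + (3/10)*sqrt(26) and -6/5 + (3/10)*sqrt(26).
Branch term (-1/6)*sqrt(1 - γ/(12)): its argument vanishes at γ = 12, a square-root branch point, modulus 12.
Branch term (1/2)*log(1 - γ/(-2/9)): its argument vanishes at γ = -2/9, a logarithmic branch point, modulus 2/9.
The radius of convergence is the smallest modulus among the singular points: 2/9.


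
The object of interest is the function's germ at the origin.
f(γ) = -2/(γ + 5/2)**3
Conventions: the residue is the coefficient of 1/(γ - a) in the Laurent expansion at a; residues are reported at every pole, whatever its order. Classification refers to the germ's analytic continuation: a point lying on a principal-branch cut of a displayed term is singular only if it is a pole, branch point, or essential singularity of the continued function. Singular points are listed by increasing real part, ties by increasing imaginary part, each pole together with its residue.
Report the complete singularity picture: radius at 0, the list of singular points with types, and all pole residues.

Denominator factor (γ + 5/2)^3: pole of order 3 at -5/2, modulus 5/2.
The radius of convergence is the smallest modulus among the singular points: 5/2.
At the order-3 pole -5/2 set g(γ) = (γ - (-5/2))^3*f(γ) = -2.
Order-3 pole: residue = g''(a)/2; g''(-5/2) = 0, so the residue is 0.

Radius of convergence at 0: 5/2.
At -5/2: a pole of order 3; residue 0.


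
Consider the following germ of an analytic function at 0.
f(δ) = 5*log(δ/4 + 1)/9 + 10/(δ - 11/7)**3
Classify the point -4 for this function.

The point is a logarithmic branch point.

The term (5/9)*log(1 - δ/(-4)) has argument 1 - -4/(-4) = 0 at -4: a logarithmic (infinitely-sheeted) branch point; the remaining terms are analytic or single-valued there.


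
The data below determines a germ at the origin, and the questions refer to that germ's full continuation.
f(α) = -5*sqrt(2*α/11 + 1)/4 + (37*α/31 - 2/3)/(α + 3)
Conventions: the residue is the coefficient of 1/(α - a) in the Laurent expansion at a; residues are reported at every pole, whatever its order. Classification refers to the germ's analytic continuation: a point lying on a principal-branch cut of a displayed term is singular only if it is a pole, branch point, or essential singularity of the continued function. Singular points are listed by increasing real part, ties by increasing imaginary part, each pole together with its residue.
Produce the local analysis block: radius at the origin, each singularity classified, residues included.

Denominator factor (α + 3): pole of order 1 at -3, modulus 3.
Branch term (-5/4)*sqrt(1 - α/(-11/2)): its argument vanishes at α = -11/2, a square-root branch point, modulus 11/2.
The radius of convergence is the smallest modulus among the singular points: 3.
The branch term is analytic at -3 and contributes nothing to the residue; only the rational part matters.
At the order-1 pole -3 set g(α) = (α - (-3))*(rational part) = 37*α/31 - 2/3.
Simple pole: residue = g(a) at a = -3, which is -395/93.
List the singular points by increasing real part (a conjugate pair: the negative imaginary part first).

Radius of convergence at 0: 3.
At -11/2: an algebraic (square-root) branch point.
At -3: a pole of order 1; residue -395/93.


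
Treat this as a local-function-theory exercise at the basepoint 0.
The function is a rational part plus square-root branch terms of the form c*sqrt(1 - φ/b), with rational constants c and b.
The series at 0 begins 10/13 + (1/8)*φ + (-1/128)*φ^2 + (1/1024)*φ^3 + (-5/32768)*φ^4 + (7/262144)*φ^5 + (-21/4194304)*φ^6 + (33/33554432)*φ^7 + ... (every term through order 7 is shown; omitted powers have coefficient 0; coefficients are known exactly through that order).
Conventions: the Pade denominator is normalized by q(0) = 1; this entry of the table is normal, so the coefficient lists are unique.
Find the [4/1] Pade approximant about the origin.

The Pade approximant has numerator coefficients [10/13, 27/104, 9/640, -1/2560, 3/163840]; denominator coefficients [1, 7/40].

Taylor coefficients needed (read off): a_0 = 10/13, a_1 = 1/8, a_2 = -1/128, a_3 = 1/1024, a_4 = -5/32768, a_5 = 7/262144.
Write the denominator as Q(φ) = 1 + q1*φ. Requiring Q*f - P = O(φ^6) with deg P <= 4 kills the coefficients of φ^5..φ^5 in Q*f:
  φ^5: a_5 + q1*a_4 = 0, i.e. 7/262144 + (-5/32768)*q1 = 0.
Solving this linear system: q1 = 7/40.
The numerator is Q*f truncated at degree 4: P0 = a_0 = 10/13; P1 = a_1 + q1*a_0 = 27/104; P2 = a_2 + q1*a_1 = 9/640; P3 = a_3 + q1*a_2 = -1/2560; P4 = a_4 + q1*a_3 = 3/163840.


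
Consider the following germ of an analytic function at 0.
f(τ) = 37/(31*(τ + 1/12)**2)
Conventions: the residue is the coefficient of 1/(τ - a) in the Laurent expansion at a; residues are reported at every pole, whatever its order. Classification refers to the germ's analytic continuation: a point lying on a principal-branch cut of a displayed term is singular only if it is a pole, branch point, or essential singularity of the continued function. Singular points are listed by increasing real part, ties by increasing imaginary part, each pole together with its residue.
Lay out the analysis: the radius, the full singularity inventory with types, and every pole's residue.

Radius of convergence at 0: 1/12.
At -1/12: a pole of order 2; residue 0.

Denominator factor (τ + 1/12)^2: pole of order 2 at -1/12, modulus 1/12.
The radius of convergence is the smallest modulus among the singular points: 1/12.
At the order-2 pole -1/12 set g(τ) = (τ - (-1/12))^2*f(τ) = 37/31.
Order-2 pole: residue = g'(a); g'(-1/12) = 0, so the residue is 0.


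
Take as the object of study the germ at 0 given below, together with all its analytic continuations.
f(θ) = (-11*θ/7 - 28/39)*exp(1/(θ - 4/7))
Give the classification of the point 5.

There is no denominator, hence no pole anywhere.
The essential point of exp(1/(θ - (4/7))) is 4/7, not 5.
So the germ continues analytically to 5.

The point is a regular point.


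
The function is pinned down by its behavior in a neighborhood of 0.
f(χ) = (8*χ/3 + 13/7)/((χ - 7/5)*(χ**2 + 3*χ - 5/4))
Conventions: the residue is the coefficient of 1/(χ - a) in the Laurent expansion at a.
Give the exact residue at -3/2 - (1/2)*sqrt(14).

The factor χ**2 + 3*χ - 5/4 splits as (χ - a)(χ - a') with a = -3/2 - (1/2)*sqrt(14), a' = -3/2 + (1/2)*sqrt(14). At the order-1 pole a set g(χ) = (χ - a)*f(χ) = [(8*χ/3 + 13/7)/(χ - 7/5)] / (χ - a').
Simple pole: residue = g(a) at a = -3/2 - (1/2)*sqrt(14), which is -5870/10311 + (3275/72177)*sqrt(14).

The residue is -5870/10311 + (3275/72177)*sqrt(14).


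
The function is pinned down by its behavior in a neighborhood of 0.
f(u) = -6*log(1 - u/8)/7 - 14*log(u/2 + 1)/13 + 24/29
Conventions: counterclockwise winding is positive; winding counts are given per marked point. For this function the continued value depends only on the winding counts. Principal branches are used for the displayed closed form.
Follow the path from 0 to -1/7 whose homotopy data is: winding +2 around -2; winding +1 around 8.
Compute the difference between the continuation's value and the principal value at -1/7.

Continued minus principal equals -(548/91)*pi*i.

The rational part is single-valued and drops out of the difference; each branch term changes only by its own monodromy.
(-6/7)*log(1 - u/(8)): each positive loop around 8 adds 2*pi*i to the log, so winding +1 contributes (-6/7)*(1)*2*pi*i = -(12/7)*pi*i.
(-14/13)*log(1 - u/(-2)): each positive loop around -2 adds 2*pi*i to the log, so winding +2 contributes (-14/13)*(2)*2*pi*i = -(56/13)*pi*i.
Summing the contributions at u = -1/7 gives -(548/91)*pi*i.


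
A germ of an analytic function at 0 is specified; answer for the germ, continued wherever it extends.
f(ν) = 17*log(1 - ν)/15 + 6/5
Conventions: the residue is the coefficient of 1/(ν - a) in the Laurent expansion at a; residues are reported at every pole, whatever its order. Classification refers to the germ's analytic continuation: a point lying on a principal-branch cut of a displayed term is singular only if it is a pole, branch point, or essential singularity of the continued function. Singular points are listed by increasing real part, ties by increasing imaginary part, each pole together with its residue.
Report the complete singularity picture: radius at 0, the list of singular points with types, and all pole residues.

Radius of convergence at 0: 1.
At 1: a logarithmic branch point.

Branch term (17/15)*log(1 - ν/(1)): its argument vanishes at ν = 1, a logarithmic branch point, modulus 1.
The radius of convergence is the smallest modulus among the singular points: 1.


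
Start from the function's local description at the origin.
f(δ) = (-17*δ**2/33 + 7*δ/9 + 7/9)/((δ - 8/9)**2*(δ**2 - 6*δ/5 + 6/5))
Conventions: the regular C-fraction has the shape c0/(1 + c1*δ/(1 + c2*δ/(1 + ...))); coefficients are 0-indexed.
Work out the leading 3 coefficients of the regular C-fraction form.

Taylor coefficients (expand at 0): a_0 = 105/128, a_1 = 1785/512, a_2 = 650585/90112.
c0 = a_0 = 105/128. Peel one level at a time: if S = 1 + c*δ/S' with S'(0) = 1, then c is the δ-coefficient of S and S' = c*δ/(S - 1).
S_1 = c0/f = 1 + (-17/4)*δ + (136919/14784)*δ^2 + ...; c1 = -17/4.
S_2 = c1*δ/(S_1 - 1) = 1 + (136919/62832)*δ + ...; c2 = 136919/62832.

The regular C-fraction coefficients are [105/128, -17/4, 136919/62832].


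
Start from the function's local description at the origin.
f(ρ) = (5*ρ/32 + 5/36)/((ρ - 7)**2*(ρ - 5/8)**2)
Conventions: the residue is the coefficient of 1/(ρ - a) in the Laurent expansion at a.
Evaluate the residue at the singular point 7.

The residue is -6770/1193859.

At the order-2 pole 7 set g(ρ) = (ρ - (7))^2*f(ρ) = (5*ρ/32 + 5/36)/(ρ - 5/8)**2.
Order-2 pole: residue = g'(a); g'(7) = -6770/1193859, so the residue is -6770/1193859.


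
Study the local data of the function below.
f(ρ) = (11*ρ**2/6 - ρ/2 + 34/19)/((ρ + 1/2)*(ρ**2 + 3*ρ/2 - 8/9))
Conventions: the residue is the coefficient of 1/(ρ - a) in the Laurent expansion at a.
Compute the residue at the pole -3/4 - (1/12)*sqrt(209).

The factor ρ**2 + 3*ρ/2 - 8/9 splits as (ρ - a)(ρ - a') with a = -3/4 - (1/12)*sqrt(209), a' = -3/4 + (1/12)*sqrt(209). At the order-1 pole a set g(ρ) = (ρ - a)*f(ρ) = [(11*ρ**2/6 - ρ/2 + 34/19)/(ρ + 1/2)] / (ρ - a').
Simple pole: residue = g(a) at a = -3/4 - (1/12)*sqrt(209), which is 20701/11400 + (53399/794200)*sqrt(209).

The residue is 20701/11400 + (53399/794200)*sqrt(209).


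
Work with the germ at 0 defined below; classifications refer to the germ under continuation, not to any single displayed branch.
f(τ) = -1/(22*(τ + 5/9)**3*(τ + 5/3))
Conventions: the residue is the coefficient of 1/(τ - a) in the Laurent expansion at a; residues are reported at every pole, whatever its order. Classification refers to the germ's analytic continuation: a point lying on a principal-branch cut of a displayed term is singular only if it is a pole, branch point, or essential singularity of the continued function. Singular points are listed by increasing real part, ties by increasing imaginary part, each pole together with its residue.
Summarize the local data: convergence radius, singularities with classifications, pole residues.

Denominator factor (τ + 5/3): pole of order 1 at -5/3, modulus 5/3.
Denominator factor (τ + 5/9)^3: pole of order 3 at -5/9, modulus 5/9.
The radius of convergence is the smallest modulus among the singular points: 5/9.
At the order-1 pole -5/3 set g(τ) = (τ - (-5/3))*f(τ) = -1/(22*(τ + 5/9)**3).
Simple pole: residue = g(a) at a = -5/3, which is 729/22000.
At the order-3 pole -5/9 set g(τ) = (τ - (-5/9))^3*f(τ) = -1/(22*(τ + 5/3)).
Order-3 pole: residue = g''(a)/2; g''(-5/9) = -729/11000, so the residue is -729/22000.
List the singular points by increasing real part (a conjugate pair: the negative imaginary part first).

Radius of convergence at 0: 5/9.
At -5/3: a pole of order 1; residue 729/22000.
At -5/9: a pole of order 3; residue -729/22000.


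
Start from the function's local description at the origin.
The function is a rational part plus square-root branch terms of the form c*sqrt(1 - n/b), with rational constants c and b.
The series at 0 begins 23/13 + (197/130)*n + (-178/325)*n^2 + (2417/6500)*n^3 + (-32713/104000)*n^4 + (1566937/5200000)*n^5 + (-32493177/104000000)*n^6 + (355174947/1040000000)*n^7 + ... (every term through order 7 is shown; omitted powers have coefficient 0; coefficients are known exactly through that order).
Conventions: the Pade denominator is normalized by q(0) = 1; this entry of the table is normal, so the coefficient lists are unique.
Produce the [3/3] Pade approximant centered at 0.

The Pade approximant has numerator coefficients [23/13, 12306454/2677135, 4698221059/1392110200, 1267707959/2141708000]; denominator coefficients [1, 1865119/1070854, 77668899/107085400, 90649363/2141708000].

Taylor coefficients needed (read off): a_0 = 23/13, a_1 = 197/130, a_2 = -178/325, a_3 = 2417/6500, a_4 = -32713/104000, a_5 = 1566937/5200000, a_6 = -32493177/104000000.
Write the denominator as Q(n) = 1 + q1*n + q2*n^2 + q3*n^3. Requiring Q*f - P = O(n^7) with deg P <= 3 kills the coefficients of n^4..n^6 in Q*f:
  n^4: a_4 + q1*a_3 + q2*a_2 + q3*a_1 = 0, i.e. -32713/104000 + (2417/6500)*q1 + (-178/325)*q2 + (197/130)*q3 = 0.
  n^5: a_5 + q1*a_4 + q2*a_3 + q3*a_2 = 0, i.e. 1566937/5200000 + (-32713/104000)*q1 + (2417/6500)*q2 + (-178/325)*q3 = 0.
  n^6: a_6 + q1*a_5 + q2*a_4 + q3*a_3 = 0, i.e. -32493177/104000000 + (1566937/5200000)*q1 + (-32713/104000)*q2 + (2417/6500)*q3 = 0.
Solving this linear system: q1 = 1865119/1070854, q2 = 77668899/107085400, q3 = 90649363/2141708000.
The numerator is Q*f truncated at degree 3: P0 = a_0 = 23/13; P1 = a_1 + q1*a_0 = 12306454/2677135; P2 = a_2 + q1*a_1 + q2*a_0 = 4698221059/1392110200; P3 = a_3 + q1*a_2 + q2*a_1 + q3*a_0 = 1267707959/2141708000.


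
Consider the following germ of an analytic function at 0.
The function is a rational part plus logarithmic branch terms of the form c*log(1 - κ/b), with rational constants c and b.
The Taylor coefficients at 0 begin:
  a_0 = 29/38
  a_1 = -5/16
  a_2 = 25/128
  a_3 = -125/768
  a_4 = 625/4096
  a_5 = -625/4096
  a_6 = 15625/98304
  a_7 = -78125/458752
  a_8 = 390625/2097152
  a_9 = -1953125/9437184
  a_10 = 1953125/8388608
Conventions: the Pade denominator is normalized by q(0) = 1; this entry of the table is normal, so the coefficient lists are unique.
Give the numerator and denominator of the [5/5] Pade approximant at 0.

The Pade approximant has numerator coefficients [29/38, 315/152, 10225/5472, 105875/175104, 173125/4902912, -539375/117669888]; denominator coefficients [1, 25/8, 125/36, 625/384, 3125/10752, 3125/258048].

Taylor coefficients needed (read off): a_0 = 29/38, a_1 = -5/16, a_2 = 25/128, a_3 = -125/768, a_4 = 625/4096, a_5 = -625/4096, a_6 = 15625/98304, a_7 = -78125/458752, a_8 = 390625/2097152, a_9 = -1953125/9437184, a_10 = 1953125/8388608.
Write the denominator as Q(κ) = 1 + q1*κ + q2*κ^2 + q3*κ^3 + q4*κ^4 + q5*κ^5. Requiring Q*f - P = O(κ^11) with deg P <= 5 kills the coefficients of κ^6..κ^10 in Q*f:
  κ^6: a_6 + q1*a_5 + q2*a_4 + q3*a_3 + q4*a_2 + q5*a_1 = 0, i.e. 15625/98304 + (-625/4096)*q1 + (625/4096)*q2 + (-125/768)*q3 + (25/128)*q4 + (-5/16)*q5 = 0.
  κ^7: a_7 + q1*a_6 + q2*a_5 + q3*a_4 + q4*a_3 + q5*a_2 = 0, i.e. -78125/458752 + (15625/98304)*q1 + (-625/4096)*q2 + (625/4096)*q3 + (-125/768)*q4 + (25/128)*q5 = 0.
  κ^8: a_8 + q1*a_7 + q2*a_6 + q3*a_5 + q4*a_4 + q5*a_3 = 0, i.e. 390625/2097152 + (-78125/458752)*q1 + (15625/98304)*q2 + (-625/4096)*q3 + (625/4096)*q4 + (-125/768)*q5 = 0.
  κ^9: a_9 + q1*a_8 + q2*a_7 + q3*a_6 + q4*a_5 + q5*a_4 = 0, i.e. -1953125/9437184 + (390625/2097152)*q1 + (-78125/458752)*q2 + (15625/98304)*q3 + (-625/4096)*q4 + (625/4096)*q5 = 0.
  κ^10: a_10 + q1*a_9 + q2*a_8 + q3*a_7 + q4*a_6 + q5*a_5 = 0, i.e. 1953125/8388608 + (-1953125/9437184)*q1 + (390625/2097152)*q2 + (-78125/458752)*q3 + (15625/98304)*q4 + (-625/4096)*q5 = 0.
Solving this linear system: q1 = 25/8, q2 = 125/36, q3 = 625/384, q4 = 3125/10752, q5 = 3125/258048.
The numerator is Q*f truncated at degree 5: P0 = a_0 = 29/38; P1 = a_1 + q1*a_0 = 315/152; P2 = a_2 + q1*a_1 + q2*a_0 = 10225/5472; P3 = a_3 + q1*a_2 + q2*a_1 + q3*a_0 = 105875/175104; P4 = a_4 + q1*a_3 + q2*a_2 + q3*a_1 + q4*a_0 = 173125/4902912; P5 = a_5 + q1*a_4 + q2*a_3 + q3*a_2 + q4*a_1 + q5*a_0 = -539375/117669888.


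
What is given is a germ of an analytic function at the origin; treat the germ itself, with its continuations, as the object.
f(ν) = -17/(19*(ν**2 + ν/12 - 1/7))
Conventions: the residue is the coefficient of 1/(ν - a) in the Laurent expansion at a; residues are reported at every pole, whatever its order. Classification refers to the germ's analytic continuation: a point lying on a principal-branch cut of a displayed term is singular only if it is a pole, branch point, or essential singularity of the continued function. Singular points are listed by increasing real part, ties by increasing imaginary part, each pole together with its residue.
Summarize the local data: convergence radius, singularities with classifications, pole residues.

Radius of convergence at 0: -1/24 + (1/168)*sqrt(4081).
At -1/24 - (1/168)*sqrt(4081): a pole of order 1; residue (204/11077)*sqrt(4081).
At -1/24 + (1/168)*sqrt(4081): a pole of order 1; residue -(204/11077)*sqrt(4081).

Denominator factor (ν**2 + ν/12 - 1/7): discriminant 583/1008, real irrational roots -1/24 + (1/168)*sqrt(4081) and -1/24 - (1/168)*sqrt(4081); poles of order 1, moduli -1/24 + (1/168)*sqrt(4081) and 1/24 + (1/168)*sqrt(4081).
The radius of convergence is the smallest modulus among the singular points: -1/24 + (1/168)*sqrt(4081).
The factor ν**2 + ν/12 - 1/7 splits as (ν - a)(ν - a') with a = -1/24 - (1/168)*sqrt(4081), a' = -1/24 + (1/168)*sqrt(4081). At the order-1 pole a set g(ν) = (ν - a)*f(ν) = [-17/19] / (ν - a').
Simple pole: residue = g(a) at a = -1/24 - (1/168)*sqrt(4081), which is (204/11077)*sqrt(4081).
The factor ν**2 + ν/12 - 1/7 splits as (ν - a)(ν - a') with a = -1/24 + (1/168)*sqrt(4081), a' = -1/24 - (1/168)*sqrt(4081). At the order-1 pole a set g(ν) = (ν - a)*f(ν) = [-17/19] / (ν - a').
Simple pole: residue = g(a) at a = -1/24 + (1/168)*sqrt(4081), which is -(204/11077)*sqrt(4081).
List the singular points by increasing real part (a conjugate pair: the negative imaginary part first).


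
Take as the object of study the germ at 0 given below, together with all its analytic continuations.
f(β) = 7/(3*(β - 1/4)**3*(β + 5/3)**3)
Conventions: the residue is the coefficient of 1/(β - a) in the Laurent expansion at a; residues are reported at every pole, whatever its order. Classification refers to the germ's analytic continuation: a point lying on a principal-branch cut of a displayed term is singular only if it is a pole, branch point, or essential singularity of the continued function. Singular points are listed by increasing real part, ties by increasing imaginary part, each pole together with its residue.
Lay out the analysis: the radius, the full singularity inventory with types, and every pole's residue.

Denominator factor (β + 5/3)^3: pole of order 3 at -5/3, modulus 5/3.
Denominator factor (β - 1/4)^3: pole of order 3 at 1/4, modulus 1/4.
The radius of convergence is the smallest modulus among the singular points: 1/4.
At the order-3 pole -5/3 set g(β) = (β - (-5/3))^3*f(β) = 7/(3*(β - 1/4)**3).
Order-3 pole: residue = g''(a)/2; g''(-5/3) = -6967296/6436343, so the residue is -3483648/6436343.
At the order-3 pole 1/4 set g(β) = (β - (1/4))^3*f(β) = 7/(3*(β + 5/3)**3).
Order-3 pole: residue = g''(a)/2; g''(1/4) = 6967296/6436343, so the residue is 3483648/6436343.
List the singular points by increasing real part (a conjugate pair: the negative imaginary part first).

Radius of convergence at 0: 1/4.
At -5/3: a pole of order 3; residue -3483648/6436343.
At 1/4: a pole of order 3; residue 3483648/6436343.


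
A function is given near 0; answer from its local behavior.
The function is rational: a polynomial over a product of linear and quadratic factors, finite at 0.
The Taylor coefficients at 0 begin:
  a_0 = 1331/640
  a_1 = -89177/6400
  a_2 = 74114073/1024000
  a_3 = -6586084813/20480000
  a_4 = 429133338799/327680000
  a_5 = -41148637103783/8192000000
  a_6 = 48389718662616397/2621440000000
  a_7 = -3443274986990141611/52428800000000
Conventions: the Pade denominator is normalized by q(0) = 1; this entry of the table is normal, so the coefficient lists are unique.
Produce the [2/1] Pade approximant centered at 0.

Taylor coefficients needed (read off): a_0 = 1331/640, a_1 = -89177/6400, a_2 = 74114073/1024000, a_3 = -6586084813/20480000.
Write the denominator as Q(ν) = 1 + q1*ν. Requiring Q*f - P = O(ν^4) with deg P <= 2 kills the coefficients of ν^3..ν^3 in Q*f:
  ν^3: a_3 + q1*a_2 = 0, i.e. -6586084813/20480000 + (74114073/1024000)*q1 = 0.
Solving this linear system: q1 = 4948223/1113660.
The numerator is Q*f truncated at degree 2: P0 = a_0 = 1331/640; P1 = a_1 + q1*a_0 = -3345200969/712742400; P2 = a_2 + q1*a_1 = 596752467091/57019392000.

The Pade approximant has numerator coefficients [1331/640, -3345200969/712742400, 596752467091/57019392000]; denominator coefficients [1, 4948223/1113660].


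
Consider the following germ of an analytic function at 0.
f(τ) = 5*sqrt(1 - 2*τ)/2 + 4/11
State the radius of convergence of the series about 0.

The radius of convergence is 1/2.

Branch term (5/2)*sqrt(1 - τ/(1/2)): its argument vanishes at τ = 1/2, a square-root branch point, modulus 1/2.
The radius of convergence is the smallest modulus among the singular points: 1/2.


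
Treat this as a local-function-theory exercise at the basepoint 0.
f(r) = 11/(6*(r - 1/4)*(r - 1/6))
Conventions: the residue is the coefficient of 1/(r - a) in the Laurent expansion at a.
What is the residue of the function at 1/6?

The residue is -22.

At the order-1 pole 1/6 set g(r) = (r - (1/6))*f(r) = 11/(6*(r - 1/4)).
Simple pole: residue = g(a) at a = 1/6, which is -22.


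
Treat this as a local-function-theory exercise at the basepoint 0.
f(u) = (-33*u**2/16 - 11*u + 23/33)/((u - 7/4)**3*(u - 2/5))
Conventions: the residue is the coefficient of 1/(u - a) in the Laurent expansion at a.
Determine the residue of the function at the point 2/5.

The residue is 1064720/649539.

At the order-1 pole 2/5 set g(u) = (u - (2/5))*f(u) = (-33*u**2/16 - 11*u + 23/33)/(u - 7/4)**3.
Simple pole: residue = g(a) at a = 2/5, which is 1064720/649539.


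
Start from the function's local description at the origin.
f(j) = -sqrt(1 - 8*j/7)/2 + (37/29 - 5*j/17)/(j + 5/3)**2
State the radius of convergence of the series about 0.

Denominator factor (j + 5/3)^2: pole of order 2 at -5/3, modulus 5/3.
Branch term (-1/2)*sqrt(1 - j/(7/8)): its argument vanishes at j = 7/8, a square-root branch point, modulus 7/8.
The radius of convergence is the smallest modulus among the singular points: 7/8.

The radius of convergence is 7/8.


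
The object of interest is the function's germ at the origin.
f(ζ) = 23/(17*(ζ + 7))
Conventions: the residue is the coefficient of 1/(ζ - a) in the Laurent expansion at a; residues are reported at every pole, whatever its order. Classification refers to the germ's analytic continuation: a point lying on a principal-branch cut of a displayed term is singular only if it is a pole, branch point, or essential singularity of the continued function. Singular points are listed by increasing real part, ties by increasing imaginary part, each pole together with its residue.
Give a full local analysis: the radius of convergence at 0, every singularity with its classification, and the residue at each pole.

Radius of convergence at 0: 7.
At -7: a pole of order 1; residue 23/17.

Denominator factor (ζ + 7): pole of order 1 at -7, modulus 7.
The radius of convergence is the smallest modulus among the singular points: 7.
At the order-1 pole -7 set g(ζ) = (ζ - (-7))*f(ζ) = 23/17.
Simple pole: residue = g(a) at a = -7, which is 23/17.


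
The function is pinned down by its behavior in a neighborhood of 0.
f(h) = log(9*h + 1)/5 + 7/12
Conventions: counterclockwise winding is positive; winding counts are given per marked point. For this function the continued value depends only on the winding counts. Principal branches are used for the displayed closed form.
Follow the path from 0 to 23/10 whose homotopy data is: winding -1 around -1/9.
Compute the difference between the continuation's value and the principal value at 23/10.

Continued minus principal equals -(2/5)*pi*i.

The rational part is single-valued and drops out of the difference; each branch term changes only by its own monodromy.
(1/5)*log(1 - h/(-1/9)): each positive loop around -1/9 adds 2*pi*i to the log, so winding -1 contributes (1/5)*(-1)*2*pi*i = -(2/5)*pi*i.
Summing the contributions at h = 23/10 gives -(2/5)*pi*i.


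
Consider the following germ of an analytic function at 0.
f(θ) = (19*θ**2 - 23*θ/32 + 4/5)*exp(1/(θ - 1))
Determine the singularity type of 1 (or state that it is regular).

The point is an essential singularity.

The exponent 1/(θ - (1)) has a pole at 1, so exp(1/(θ - (1))) takes every nonzero value near it: an essential singularity (not a pole of any order).


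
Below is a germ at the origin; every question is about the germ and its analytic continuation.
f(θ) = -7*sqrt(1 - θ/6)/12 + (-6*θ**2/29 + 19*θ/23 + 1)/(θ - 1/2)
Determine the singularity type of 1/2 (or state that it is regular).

The point is a pole of order 1.

The denominator factor θ - 1/2 vanishes at 1/2 and appears to the power 1; the numerator there equals 908/667, nonzero, and no other factor vanishes.
The branch terms are analytic at this point.
Hence a pole whose order is the multiplicity, 1.


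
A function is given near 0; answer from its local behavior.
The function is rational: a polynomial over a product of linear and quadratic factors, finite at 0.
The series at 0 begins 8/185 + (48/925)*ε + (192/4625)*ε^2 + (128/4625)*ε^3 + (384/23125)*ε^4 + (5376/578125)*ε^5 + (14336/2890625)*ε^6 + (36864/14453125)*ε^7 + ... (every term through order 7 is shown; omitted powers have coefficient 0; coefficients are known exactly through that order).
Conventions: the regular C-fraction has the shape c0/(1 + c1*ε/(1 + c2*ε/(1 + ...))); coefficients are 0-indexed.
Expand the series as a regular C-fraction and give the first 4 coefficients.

Taylor coefficients (read off): a_0 = 8/185, a_1 = 48/925, a_2 = 192/4625, a_3 = 128/4625.
c0 = a_0 = 8/185. Peel one level at a time: if S = 1 + c*ε/S' with S'(0) = 1, then c is the ε-coefficient of S and S' = c*ε/(S - 1).
S_1 = c0/f = 1 + (-6/5)*ε + (12/25)*ε^2 + ...; c1 = -6/5.
S_2 = c1*ε/(S_1 - 1) = 1 + (2/5)*ε + (8/75)*ε^2 + ...; c2 = 2/5.
S_3 = c2*ε/(S_2 - 1) = 1 + (-4/15)*ε + ...; c3 = -4/15.

The regular C-fraction coefficients are [8/185, -6/5, 2/5, -4/15].


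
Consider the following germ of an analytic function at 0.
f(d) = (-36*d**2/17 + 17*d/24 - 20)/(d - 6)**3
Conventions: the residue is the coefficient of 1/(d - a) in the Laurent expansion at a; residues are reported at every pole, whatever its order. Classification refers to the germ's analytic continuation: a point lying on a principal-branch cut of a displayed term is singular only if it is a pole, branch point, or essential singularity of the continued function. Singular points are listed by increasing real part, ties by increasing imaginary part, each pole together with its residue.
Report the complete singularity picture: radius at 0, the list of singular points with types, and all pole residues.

Radius of convergence at 0: 6.
At 6: a pole of order 3; residue -36/17.

Denominator factor (d - 6)^3: pole of order 3 at 6, modulus 6.
The radius of convergence is the smallest modulus among the singular points: 6.
At the order-3 pole 6 set g(d) = (d - (6))^3*f(d) = -36*d**2/17 + 17*d/24 - 20.
Order-3 pole: residue = g''(a)/2; g''(6) = -72/17, so the residue is -36/17.


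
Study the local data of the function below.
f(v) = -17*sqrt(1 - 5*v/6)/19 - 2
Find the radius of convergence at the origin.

Branch term (-17/19)*sqrt(1 - v/(6/5)): its argument vanishes at v = 6/5, a square-root branch point, modulus 6/5.
The radius of convergence is the smallest modulus among the singular points: 6/5.

The radius of convergence is 6/5.


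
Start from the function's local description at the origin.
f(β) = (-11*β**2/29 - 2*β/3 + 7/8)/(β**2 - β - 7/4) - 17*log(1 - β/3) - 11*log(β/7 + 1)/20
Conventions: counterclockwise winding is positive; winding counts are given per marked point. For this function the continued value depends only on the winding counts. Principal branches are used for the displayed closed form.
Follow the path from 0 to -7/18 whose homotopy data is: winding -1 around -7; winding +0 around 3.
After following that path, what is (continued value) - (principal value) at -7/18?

The rational part is single-valued and drops out of the difference; each branch term changes only by its own monodromy.
(-11/20)*log(1 - β/(-7)): each positive loop around -7 adds 2*pi*i to the log, so winding -1 contributes (-11/20)*(-1)*2*pi*i = (11/10)*pi*i.
(-17)*log(1 - β/(3)): winding 0 around 3, so this term returns to its principal value, contribution 0.
Summing the contributions at β = -7/18 gives (11/10)*pi*i.

Continued minus principal equals (11/10)*pi*i.


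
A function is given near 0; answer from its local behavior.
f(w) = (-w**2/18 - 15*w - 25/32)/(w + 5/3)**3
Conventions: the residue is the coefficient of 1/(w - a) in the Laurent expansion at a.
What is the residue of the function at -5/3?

At the order-3 pole -5/3 set g(w) = (w - (-5/3))^3*f(w) = -w**2/18 - 15*w - 25/32.
Order-3 pole: residue = g''(a)/2; g''(-5/3) = -1/9, so the residue is -1/18.

The residue is -1/18.


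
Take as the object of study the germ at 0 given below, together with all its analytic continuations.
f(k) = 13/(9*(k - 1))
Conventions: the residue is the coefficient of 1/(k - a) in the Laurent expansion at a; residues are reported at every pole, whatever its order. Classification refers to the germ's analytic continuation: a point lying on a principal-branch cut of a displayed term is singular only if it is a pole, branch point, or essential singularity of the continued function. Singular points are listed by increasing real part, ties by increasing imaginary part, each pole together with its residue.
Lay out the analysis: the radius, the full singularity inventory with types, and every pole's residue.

Radius of convergence at 0: 1.
At 1: a pole of order 1; residue 13/9.

Denominator factor (k - 1): pole of order 1 at 1, modulus 1.
The radius of convergence is the smallest modulus among the singular points: 1.
At the order-1 pole 1 set g(k) = (k - (1))*f(k) = 13/9.
Simple pole: residue = g(a) at a = 1, which is 13/9.


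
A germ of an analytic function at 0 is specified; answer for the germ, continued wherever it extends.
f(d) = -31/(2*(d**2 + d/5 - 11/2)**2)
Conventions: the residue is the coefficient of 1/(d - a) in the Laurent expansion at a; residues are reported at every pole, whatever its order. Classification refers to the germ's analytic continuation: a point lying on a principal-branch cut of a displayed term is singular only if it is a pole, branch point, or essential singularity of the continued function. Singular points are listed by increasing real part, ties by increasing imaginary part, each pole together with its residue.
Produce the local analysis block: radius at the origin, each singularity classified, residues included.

Denominator factor (d**2 + d/5 - 11/2)^2: discriminant 551/25, real irrational roots -1/10 + (1/10)*sqrt(551) and -1/10 - (1/10)*sqrt(551); poles of order 2, moduli -1/10 + (1/10)*sqrt(551) and 1/10 + (1/10)*sqrt(551).
The radius of convergence is the smallest modulus among the singular points: -1/10 + (1/10)*sqrt(551).
The factor d**2 + d/5 - 11/2 splits as (d - a)(d - a') with a = -1/10 - (1/10)*sqrt(551), a' = -1/10 + (1/10)*sqrt(551). At the order-2 pole a set g(d) = (d - a)^2*f(d) = [-31/2] / (d - a')^2.
Order-2 pole: residue = g'(a); g'(-1/10 - (1/10)*sqrt(551)) = -(3875/303601)*sqrt(551), so the residue is -(3875/303601)*sqrt(551).
The factor d**2 + d/5 - 11/2 splits as (d - a)(d - a') with a = -1/10 + (1/10)*sqrt(551), a' = -1/10 - (1/10)*sqrt(551). At the order-2 pole a set g(d) = (d - a)^2*f(d) = [-31/2] / (d - a')^2.
Order-2 pole: residue = g'(a); g'(-1/10 + (1/10)*sqrt(551)) = (3875/303601)*sqrt(551), so the residue is (3875/303601)*sqrt(551).
List the singular points by increasing real part (a conjugate pair: the negative imaginary part first).

Radius of convergence at 0: -1/10 + (1/10)*sqrt(551).
At -1/10 - (1/10)*sqrt(551): a pole of order 2; residue -(3875/303601)*sqrt(551).
At -1/10 + (1/10)*sqrt(551): a pole of order 2; residue (3875/303601)*sqrt(551).
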